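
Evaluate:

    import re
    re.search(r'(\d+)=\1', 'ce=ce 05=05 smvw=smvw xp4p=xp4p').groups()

The backreference `\1` re-matches whatever the first group consumed, character for character.
Unlike `match`, `search` isn't anchored — it looks for the pattern anywhere in the string.
The match spans [6:11] → '05=05'.
Captured: group 1 = '05'.

('05',)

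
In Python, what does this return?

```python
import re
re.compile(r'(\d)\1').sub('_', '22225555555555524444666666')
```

`\1` has to match the exact text group 1 already captured.
Every occurrence is swapped for '_'.

'_______52_____'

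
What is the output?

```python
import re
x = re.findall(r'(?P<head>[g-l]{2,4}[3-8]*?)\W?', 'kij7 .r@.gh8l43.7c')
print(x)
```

This matches 2 to 4 of a character in [g-l], then zero or more of a character in [3-8] (lazy) (captured as 'head'); then optionally a non-word character.
Lazy quantifiers expand one character at a time until the remainder of the pattern can match.
Scanning left to right: at [0:3] match 'kij', group 1 = 'kij'; at [9:11] match 'gh', group 1 = 'gh'.
With a single group, `findall` returns only what that group captured — 2 items.

['kij', 'gh']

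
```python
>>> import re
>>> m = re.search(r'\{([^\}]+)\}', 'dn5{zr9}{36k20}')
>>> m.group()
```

'{zr9}'

`search` walks the string left to right and returns the first match it finds.
The match spans [3:8] → '{zr9}'.
Captured: group 1 = 'zr9'.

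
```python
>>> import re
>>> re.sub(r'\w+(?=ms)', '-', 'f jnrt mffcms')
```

Lookahead/lookbehind check context without consuming it, so the matched span excludes the asserted characters.
Matches: at [7:11] → 'mffc'.
Every occurrence is swapped for '-'.

'f jnrt -ms'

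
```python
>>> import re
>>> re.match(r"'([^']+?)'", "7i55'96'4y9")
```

None

`match` is anchored at position 0; if the pattern doesn't fit there, it returns None.
Here position 0 doesn't satisfy it, so the call returns None.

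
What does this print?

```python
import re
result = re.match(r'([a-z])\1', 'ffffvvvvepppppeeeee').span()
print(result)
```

(0, 2)

After group 1 captures some text, `\1` only succeeds where that same text appears again.
With `match`, the pattern is implicitly anchored at the beginning.
The match spans [0:2] → 'ff'.
Captured: group 1 = 'f'.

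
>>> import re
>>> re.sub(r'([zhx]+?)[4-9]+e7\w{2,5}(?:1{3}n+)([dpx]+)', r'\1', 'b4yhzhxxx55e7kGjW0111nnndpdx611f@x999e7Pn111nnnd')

'b4yhzhxxx611f@x'

`\1` in the replacement pulls in group 1's text for each match.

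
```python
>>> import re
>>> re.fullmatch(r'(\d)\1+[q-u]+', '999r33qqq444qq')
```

`\1` has to match the exact text group 1 already captured.
`fullmatch` succeeds only if the pattern covers the string from start to end.
Here the string isn't matched end-to-end, so the call returns None.

None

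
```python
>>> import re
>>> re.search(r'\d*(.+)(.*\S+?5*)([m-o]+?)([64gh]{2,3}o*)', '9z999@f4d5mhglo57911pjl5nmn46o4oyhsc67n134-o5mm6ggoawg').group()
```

'9z999@f4d5mhglo57911pjl5nmn46o4oyhsc67n134-o5mm6ggo'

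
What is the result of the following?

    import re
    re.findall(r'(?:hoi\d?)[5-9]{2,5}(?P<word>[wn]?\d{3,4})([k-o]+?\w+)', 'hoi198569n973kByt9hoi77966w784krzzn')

Pattern: the literal 'hoi', then optionally a digit (non-capturing group); then 2 to 5 of a character in [5-9]; then optionally one of [wn], then 3 to 4 of a digit (captured as 'word'); then one or more of a character in [k-o] (lazy), then one or more of a word character (captured).
With 2 capturing groups, `findall` returns a 2-tuple per match.

[('n973', 'kByt9hoi77966w784krzzn')]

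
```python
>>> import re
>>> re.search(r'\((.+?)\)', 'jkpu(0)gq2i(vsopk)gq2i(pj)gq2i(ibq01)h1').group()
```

'(0)'

A non-greedy quantifier consumes as few characters as it can — just enough that the remainder of the pattern still matches from where it stops; whatever follows it matches normally.
`re.search` tries every starting position until one works.
The match spans [4:7] → '(0)'.
Captured: group 1 = '0'.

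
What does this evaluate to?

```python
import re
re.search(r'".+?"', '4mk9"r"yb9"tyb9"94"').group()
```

`search` walks the string left to right and returns the first match it finds.
The match spans [4:7] → '"r"'.

'"r"'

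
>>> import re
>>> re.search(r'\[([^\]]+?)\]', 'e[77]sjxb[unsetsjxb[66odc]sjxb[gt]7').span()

(1, 5)

Unlike `match`, `search` isn't anchored — it looks for the pattern anywhere in the string.
The match spans [1:5] → '[77]'.
Captured: group 1 = '77'.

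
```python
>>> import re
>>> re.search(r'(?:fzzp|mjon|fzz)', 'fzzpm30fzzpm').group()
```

Alternation tries branches left to right and keeps the first one that lets the overall match succeed at that position.
`re.search` tries every starting position until one works.
The match spans [0:4] → 'fzzp'.

'fzzp'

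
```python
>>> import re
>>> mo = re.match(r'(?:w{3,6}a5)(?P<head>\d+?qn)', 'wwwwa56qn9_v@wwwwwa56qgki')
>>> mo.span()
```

(0, 9)

With `match`, the pattern is implicitly anchored at the beginning.
The match spans [0:9] → 'wwwwa56qn'.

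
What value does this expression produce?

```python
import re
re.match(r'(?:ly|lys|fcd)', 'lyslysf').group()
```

Branches in `(...|...)` are attempted left-to-right; the first branch that allows the whole pattern to succeed is taken.
`re.match` only tries the pattern at the start of the string.
The match spans [0:2] → 'ly'.

'ly'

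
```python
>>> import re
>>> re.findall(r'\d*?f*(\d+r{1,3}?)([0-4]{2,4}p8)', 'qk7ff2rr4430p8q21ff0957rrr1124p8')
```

[('2rr', '4430p8'), ('0957rrr', '1124p8')]

Pattern: zero or more of a digit (lazy), then zero or more of the literal 'f'; then one or more of a digit, then 1 to 3 of the literal 'r' (lazy) (captured); then 2 to 4 of a character in [0-4], then the literal 'p8' (captured).
Walking the string: at [2:14] match '7ff2rr4430p8', groups = ('2rr', '4430p8'); at [15:32] match '21ff0957rrr1124p8', groups = ('0957rrr', '1124p8').
2 groups means each result is a tuple of 2 captured strings — 2 here.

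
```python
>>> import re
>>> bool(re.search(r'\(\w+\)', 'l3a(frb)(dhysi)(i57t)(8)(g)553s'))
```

Unlike `match`, `search` isn't anchored — it looks for the pattern anywhere in the string.
The match spans [3:8] → '(frb)'.

True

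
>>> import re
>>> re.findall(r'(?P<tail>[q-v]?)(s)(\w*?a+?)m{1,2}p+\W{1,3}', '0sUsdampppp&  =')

[('', 's', 'Usda')]

Pattern: optionally a character in [q-v] (captured as 'tail'); then a literal 's' (captured); then zero or more of a word character (lazy), then one or more of a literal 'a' (lazy) (captured); then 1 to 2 of a literal 'm', then one or more of the literal 'p', then 1 to 3 of a non-word character.
Scanning left to right: at [1:14] match 'sUsdampppp&  ', groups = ('', 's', 'Usda').
Multiple groups make `findall` return tuples — one 3-tuple for the one match.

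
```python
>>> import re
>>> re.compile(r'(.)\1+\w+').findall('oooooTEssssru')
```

['o']

`\1` is not a pattern — it's the concrete string captured by group 1, re-applied verbatim.
Because there's exactly one group, `findall` drops the full match and keeps group 1 from the one hit.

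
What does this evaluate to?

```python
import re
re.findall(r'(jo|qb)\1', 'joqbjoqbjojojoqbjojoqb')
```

A backreference is literal: `\1` must see the identical characters the first group matched.
With a single group, `findall` returns only what that group captured — 2 items.

['jo', 'jo']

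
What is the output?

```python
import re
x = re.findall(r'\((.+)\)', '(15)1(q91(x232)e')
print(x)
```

Because there's exactly one group, `findall` drops the full match and keeps group 1 from the one hit.

['15)1(q91(x232']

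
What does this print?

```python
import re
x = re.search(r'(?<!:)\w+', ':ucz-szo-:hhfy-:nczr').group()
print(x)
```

Because the assertion is negative and zero-width, positions next to the forbidden text are skipped.
The match spans [2:4] → 'cz'.

cz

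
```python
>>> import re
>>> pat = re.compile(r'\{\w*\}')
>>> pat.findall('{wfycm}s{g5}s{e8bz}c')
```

Walking the string: at [0:7] → '{wfycm}'; at [8:12] → '{g5}'; at [13:19] → '{e8bz}'.
With no groups in the pattern, `findall` gives back each whole match — 3 here.

['{wfycm}', '{g5}', '{e8bz}']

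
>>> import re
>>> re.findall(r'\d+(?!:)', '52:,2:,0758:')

Because the assertion is negative and zero-width, positions next to the forbidden text are skipped.
No capturing groups, so `findall` returns the 2 full match strings.

['5', '075']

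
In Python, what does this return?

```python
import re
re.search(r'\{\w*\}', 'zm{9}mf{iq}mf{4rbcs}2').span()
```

(2, 5)

`search` walks the string left to right and returns the first match it finds.
The match spans [2:5] → '{9}'.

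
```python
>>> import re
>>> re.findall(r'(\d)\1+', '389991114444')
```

['9', '1', '4']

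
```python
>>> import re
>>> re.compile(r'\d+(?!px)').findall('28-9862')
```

The negative lookahead/lookbehind blocks any match where the forbidden context is present.
`findall` yields the raw match text (2 of them) because the pattern has no groups.

['28', '9862']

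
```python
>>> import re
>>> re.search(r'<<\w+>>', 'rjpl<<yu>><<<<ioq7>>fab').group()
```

'<<yu>>'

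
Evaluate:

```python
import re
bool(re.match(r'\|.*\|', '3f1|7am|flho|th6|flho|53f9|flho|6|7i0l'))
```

False

`re.match` won't scan ahead — the pattern has to work from the very first character.
Here the pattern fails at index 0, so the call returns None, and `bool(None)` is False.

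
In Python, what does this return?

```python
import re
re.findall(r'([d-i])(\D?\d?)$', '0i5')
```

Multiple groups make `findall` return tuples — one 2-tuple for the one match.

[('i', '5')]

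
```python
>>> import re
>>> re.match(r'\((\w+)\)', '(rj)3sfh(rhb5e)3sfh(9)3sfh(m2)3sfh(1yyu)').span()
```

`re.match` won't scan ahead — the pattern has to work from the very first character.
The match spans [0:4] → '(rj)'.

(0, 4)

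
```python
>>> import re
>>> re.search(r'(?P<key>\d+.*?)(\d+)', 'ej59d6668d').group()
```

Pattern: one or more of a digit, then zero or more of any character (lazy) (captured as 'key'); then one or more of a digit (captured).
Unlike `match`, `search` isn't anchored — it looks for the pattern anywhere in the string.
The match spans [2:9] → '59d6668'.
Captured: group 1 = '59d', group 2 = '6668'.

'59d6668'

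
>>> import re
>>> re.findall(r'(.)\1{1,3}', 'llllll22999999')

['l', 'l', '2', '9', '9']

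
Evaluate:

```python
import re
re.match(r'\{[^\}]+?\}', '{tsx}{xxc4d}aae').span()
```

(0, 5)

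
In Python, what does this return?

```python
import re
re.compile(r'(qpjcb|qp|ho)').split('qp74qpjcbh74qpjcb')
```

['', 'qp', '74', 'qpjcb', 'h74', 'qpjcb', '']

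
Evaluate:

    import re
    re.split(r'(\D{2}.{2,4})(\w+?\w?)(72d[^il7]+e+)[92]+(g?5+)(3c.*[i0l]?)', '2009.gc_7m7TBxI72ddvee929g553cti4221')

['2009', '.gc_7m', '7TBxI', '72ddvee', 'g55', '3cti4221', '']

The pattern matches exactly 2 of a non-digit, then 2 to 4 of any character (captured); then one or more of a word character (lazy), then optionally a word character (captured); then the literal '72d', then one or more of any character except [il7], then one or more of a literal 'e' (captured); then one or more of one of [92]; then optionally the literal 'g', then one or more of a literal '5' (captured); then the literal '3c', then zero or more of any character, then optionally one of [i0l] (captured).
Because the pattern has a capturing group, `split` also inserts each captured text between the pieces.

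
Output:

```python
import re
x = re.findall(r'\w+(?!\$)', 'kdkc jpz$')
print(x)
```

['kdkc', 'jp']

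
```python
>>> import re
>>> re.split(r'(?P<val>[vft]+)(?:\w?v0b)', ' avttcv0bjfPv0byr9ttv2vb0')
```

This matches one or more of one of [vft] (captured as 'val'); then optionally a word character, then the literal 'v0b' (non-capturing group).
Matches to split on: at [2:9] → 'vttcv0b'; at [10:15] → 'fPv0b'.
`re.split` interleaves the captured-group text with the surrounding fragments.

[' a', 'vtt', 'j', 'f', 'yr9ttv2vb0']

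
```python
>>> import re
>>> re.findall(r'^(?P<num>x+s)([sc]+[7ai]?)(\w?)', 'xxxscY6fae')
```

[('xxxs', 'c', 'Y')]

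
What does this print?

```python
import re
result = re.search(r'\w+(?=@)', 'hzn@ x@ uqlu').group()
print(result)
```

hzn

Because the assertion is zero-width, the text it checks is not consumed and won't appear in the result.
Unlike `match`, `search` isn't anchored — it looks for the pattern anywhere in the string.
The match spans [0:3] → 'hzn'.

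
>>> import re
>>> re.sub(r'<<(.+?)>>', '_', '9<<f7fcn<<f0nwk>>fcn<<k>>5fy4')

'9_fcn_5fy4'

Matches: at [1:17] → '<<f7fcn<<f0nwk>>'; at [20:25] → '<<k>>'.
`sub` substitutes '_' at each match site.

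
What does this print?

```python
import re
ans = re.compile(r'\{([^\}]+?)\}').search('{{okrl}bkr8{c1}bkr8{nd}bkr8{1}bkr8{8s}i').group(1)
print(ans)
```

`re.search` tries every starting position until one works.
The match spans [0:7] → '{{okrl}'.
Captured: group 1 = '{okrl'.

{okrl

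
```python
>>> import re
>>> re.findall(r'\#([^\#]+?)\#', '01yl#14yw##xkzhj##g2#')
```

['14yw', 'xkzhj', 'g2']

With a single group, `findall` returns only what that group captured — 3 items.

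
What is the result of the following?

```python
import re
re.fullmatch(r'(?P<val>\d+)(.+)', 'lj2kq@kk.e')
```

This matches one or more of a digit (captured as 'val'); then one or more of any character (captured).
For `fullmatch`, every character of the input must be accounted for by the pattern.
Here the string isn't matched end-to-end, so the call returns None.

None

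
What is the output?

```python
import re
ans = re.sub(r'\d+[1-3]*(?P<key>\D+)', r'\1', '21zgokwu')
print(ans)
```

The pattern matches one or more of a digit, then zero or more of a character in [1-3]; then one or more of a non-digit (captured as 'key').
Each match is replaced using the text its own group 1 captured.

zgokwu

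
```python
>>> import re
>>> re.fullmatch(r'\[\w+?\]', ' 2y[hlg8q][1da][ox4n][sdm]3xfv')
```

None

`fullmatch` succeeds only if the pattern covers the string from start to end.
Here the pattern can't cover the whole string, so the call returns None.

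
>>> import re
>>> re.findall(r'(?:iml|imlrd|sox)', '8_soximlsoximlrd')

Alternation tries branches left to right and keeps the first one that lets the overall match succeed at that position.
With no groups in the pattern, `findall` gives back each whole match — 4 here.

['sox', 'iml', 'sox', 'iml']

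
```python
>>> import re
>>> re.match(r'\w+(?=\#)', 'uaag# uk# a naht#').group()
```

'uaag'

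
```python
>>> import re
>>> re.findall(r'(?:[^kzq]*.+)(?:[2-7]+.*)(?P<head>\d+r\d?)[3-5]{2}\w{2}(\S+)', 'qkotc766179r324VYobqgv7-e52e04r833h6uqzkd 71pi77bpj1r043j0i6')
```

[('1r0', 'i6')]

This matches zero or more of any character except [kzq], then one or more of any character (non-capturing group); then one or more of a character in [2-7], then zero or more of any character (non-capturing group); then one or more of a digit, then the literal 'r', then optionally a digit (captured as 'head'); then exactly 2 of a character in [3-5], then exactly 2 of a word character; then one or more of a non-whitespace character (captured).
Matches: at [0:60] match 'qkotc766179r324VYobqgv7-e52e04r833h6uqzkd 71pi77bpj1r043j0i6', groups = ('1r0', 'i6').
2 groups means the one result is a tuple of 2 captured strings — 1 here.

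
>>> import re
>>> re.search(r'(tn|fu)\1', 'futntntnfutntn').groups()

The match spans [2:6] → 'tntn'.
Captured: group 1 = 'tn'.

('tn',)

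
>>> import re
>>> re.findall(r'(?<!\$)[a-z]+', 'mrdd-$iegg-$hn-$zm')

['mrdd', 'egg', 'n', 'm']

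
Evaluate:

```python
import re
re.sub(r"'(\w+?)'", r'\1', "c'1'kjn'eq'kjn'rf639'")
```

The replacement refers to a captured group, so each match is rewritten using its own captured text.

'c1kjneqkjnrf639'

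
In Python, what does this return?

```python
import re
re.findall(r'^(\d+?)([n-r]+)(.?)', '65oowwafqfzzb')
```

[('65', 'oo', 'w')]

The pattern matches anchored at the start of the string; then one or more of a digit (lazy) (captured); then one or more of a character in [n-r] (captured); then optionally any character (captured).
Scanning left to right: at [0:5] match '65oow', groups = ('65', 'oo', 'w').
`findall` packs the 3 group values into a tuple for every match.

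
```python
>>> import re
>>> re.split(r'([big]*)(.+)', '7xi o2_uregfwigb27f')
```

['', '', '7xi o2_uregfwigb27f', '']

This matches zero or more of one of [big] (captured); then one or more of any character (captured).
Matches to split on: at [0:19] → '7xi o2_uregfwigb27f'.
The group in the pattern means `split` returns the separators' captures alongside the pieces.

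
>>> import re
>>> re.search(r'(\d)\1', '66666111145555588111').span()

After group 1 captures some text, `\1` only succeeds where that same text appears again.
The match spans [0:2] → '66'.

(0, 2)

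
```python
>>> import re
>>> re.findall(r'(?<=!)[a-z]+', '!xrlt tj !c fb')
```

The `(?=…)`/`(?<=…)` assertion just peeks at neighbouring text; it doesn't advance the match position.
Scanning left to right: at [1:5] → 'xrlt'; at [10:11] → 'c'.
No capturing groups, so `findall` returns the 2 full match strings.

['xrlt', 'c']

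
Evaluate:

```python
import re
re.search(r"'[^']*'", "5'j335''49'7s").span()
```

`re.search` scans for the first position where the pattern succeeds.
The match spans [1:7] → "'j335'".

(1, 7)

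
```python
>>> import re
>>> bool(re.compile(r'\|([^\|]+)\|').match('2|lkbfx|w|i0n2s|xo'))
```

`match` is anchored at position 0; if the pattern doesn't fit there, it returns None.
Here the string doesn't start with a match, so the call returns None, and `bool(None)` is False.

False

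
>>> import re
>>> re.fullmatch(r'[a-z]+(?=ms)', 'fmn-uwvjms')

Because the assertion is zero-width, the text it checks is not consumed and won't appear in the result.
`fullmatch` succeeds only if the pattern covers the string from start to end.
Here the pattern can't cover the whole string, so the call returns None.

None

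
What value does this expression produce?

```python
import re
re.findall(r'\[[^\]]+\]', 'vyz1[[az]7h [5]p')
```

['[[az]', '[5]']

Scanning left to right: at [4:9] → '[[az]'; at [12:15] → '[5]'.
Since nothing is captured, `findall` lists the 2 matched substrings directly.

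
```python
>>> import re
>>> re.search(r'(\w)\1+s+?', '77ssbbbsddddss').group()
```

The backreference `\1` re-matches whatever the first group consumed, character for character.
`re.search` scans for the first position where the pattern succeeds.
The match spans [0:3] → '77s'.
Captured: group 1 = '7'.

'77s'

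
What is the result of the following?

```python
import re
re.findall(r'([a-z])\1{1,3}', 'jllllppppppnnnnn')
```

After group 1 captures some text, `\1` only succeeds where that same text appears again.
Scanning left to right: at [1:5] match 'llll', group 1 = 'l'; at [5:9] match 'pppp', group 1 = 'p'; at [9:11] match 'pp', group 1 = 'p'; at [11:15] match 'nnnn', group 1 = 'n'.
Because there's exactly one group, `findall` drops the full match and keeps group 1 from each hit.

['l', 'p', 'p', 'n']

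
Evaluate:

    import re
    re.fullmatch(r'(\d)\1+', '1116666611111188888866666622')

None

`re.fullmatch` requires the pattern to consume the entire string.
Here there's no way to consume every character, so the call returns None.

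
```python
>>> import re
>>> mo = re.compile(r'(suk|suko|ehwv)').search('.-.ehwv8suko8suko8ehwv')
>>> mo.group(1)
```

'ehwv'

The match spans [3:7] → 'ehwv'.
Captured: group 1 = 'ehwv'.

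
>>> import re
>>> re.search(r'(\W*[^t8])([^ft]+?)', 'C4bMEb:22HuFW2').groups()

('C', '4')

Pattern: zero or more of a non-word character, then any character except [t8] (captured); then one or more of any character except [ft] (lazy) (captured).
The `?` after the quantifier makes it lazy — it takes as little as possible before letting the rest of the pattern try.
`search` walks the string left to right and returns the first match it finds.
The match spans [0:2] → 'C4'.
Captured: group 1 = 'C', group 2 = '4'.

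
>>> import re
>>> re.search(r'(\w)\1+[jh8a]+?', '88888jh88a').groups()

The backreference `\1` re-matches whatever the first group consumed, character for character.
`re.search` scans for the first position where the pattern succeeds.
The match spans [0:6] → '88888j'.
Captured: group 1 = '8'.

('8',)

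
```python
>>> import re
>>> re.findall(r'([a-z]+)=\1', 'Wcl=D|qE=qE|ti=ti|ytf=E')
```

After group 1 captures some text, `\1` only succeeds where that same text appears again.
One capturing group, so `findall` returns just the captured substring from the one match — 1 in all.

['ti']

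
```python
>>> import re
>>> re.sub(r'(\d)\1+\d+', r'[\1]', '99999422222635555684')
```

'[9]'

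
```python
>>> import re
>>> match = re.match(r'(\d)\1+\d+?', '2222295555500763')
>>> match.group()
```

`re.match` only tries the pattern at the start of the string.
The match spans [0:6] → '222229'.

'222229'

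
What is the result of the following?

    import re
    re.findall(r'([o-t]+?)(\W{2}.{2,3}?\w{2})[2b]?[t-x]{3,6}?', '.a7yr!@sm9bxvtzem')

[('r', '!@sm9b')]

This matches one or more of a character in [o-t] (lazy) (captured); then exactly 2 of a non-word character, then 2 to 3 of any character (lazy), then exactly 2 of a word character (captured); then optionally one of [2b], then 3 to 6 of a character in [t-x] (lazy).
2 groups means the one result is a tuple of 2 captured strings — 1 here.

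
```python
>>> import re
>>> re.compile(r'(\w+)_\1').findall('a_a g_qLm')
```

['a']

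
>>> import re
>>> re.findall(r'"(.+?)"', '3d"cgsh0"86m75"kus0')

['cgsh0']

With the lazy modifier that quantifier settles for the fewest repetitions that let the rest of the pattern succeed (the atoms after it are unaffected and can still be greedy).
Scanning left to right: at [2:9] match '"cgsh0"', group 1 = 'cgsh0'.
With a single group, `findall` returns only what that group captured — 1 item.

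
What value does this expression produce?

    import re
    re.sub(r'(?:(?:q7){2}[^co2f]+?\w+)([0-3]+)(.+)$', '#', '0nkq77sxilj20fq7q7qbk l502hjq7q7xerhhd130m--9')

The pattern matches the literal 'q7' repeated 2 times, then one or more of any character except [co2f] (lazy), then one or more of a word character (non-capturing group); then one or more of a character in [0-3] (captured); then one or more of any character (captured); then anchored at the end.
Matches: at [14:45] → 'q7q7qbk l502hjq7q7xerhhd130m--9'.
Every occurrence is swapped for '#'.

'0nkq77sxilj20f#'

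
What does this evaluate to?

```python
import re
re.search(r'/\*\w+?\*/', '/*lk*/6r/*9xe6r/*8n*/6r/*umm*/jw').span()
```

(0, 6)

Unlike `match`, `search` isn't anchored — it looks for the pattern anywhere in the string.
The match spans [0:6] → '/*lk*/'.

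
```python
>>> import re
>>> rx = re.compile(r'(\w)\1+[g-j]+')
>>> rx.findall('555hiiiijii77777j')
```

['5', '7']

`\1` has to match the exact text group 1 already captured.
One capturing group, so `findall` returns just the captured substring from each match — 2 in all.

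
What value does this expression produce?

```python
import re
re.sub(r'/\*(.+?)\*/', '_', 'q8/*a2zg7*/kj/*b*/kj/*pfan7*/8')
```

Lazy quantifiers expand one character at a time until the remainder of the pattern can match.
Matches: at [2:11] → '/*a2zg7*/'; at [13:18] → '/*b*/'; at [20:29] → '/*pfan7*/'.
Each match is replaced by '_'.

'q8_kj_kj_8'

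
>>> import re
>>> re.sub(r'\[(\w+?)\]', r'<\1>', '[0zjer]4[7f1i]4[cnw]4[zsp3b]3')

'<0zjer>4<7f1i>4<cnw>4<zsp3b>3'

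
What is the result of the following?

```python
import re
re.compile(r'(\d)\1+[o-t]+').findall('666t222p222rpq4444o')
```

`\1` has to match the exact text group 1 already captured.
Because there's exactly one group, `findall` drops the full match and keeps group 1 from each hit.

['6', '2', '2', '4']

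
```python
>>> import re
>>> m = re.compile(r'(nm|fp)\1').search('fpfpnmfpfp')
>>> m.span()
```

(0, 4)

A backreference is literal: `\1` must see the identical characters the first group matched.
The match spans [0:4] → 'fpfp'.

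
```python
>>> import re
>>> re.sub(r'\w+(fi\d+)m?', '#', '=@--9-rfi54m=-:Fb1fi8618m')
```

'=@--9-#=-:#'

Every occurrence is swapped for '#'.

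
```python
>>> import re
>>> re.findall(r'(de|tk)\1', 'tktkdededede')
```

['tk', 'de', 'de']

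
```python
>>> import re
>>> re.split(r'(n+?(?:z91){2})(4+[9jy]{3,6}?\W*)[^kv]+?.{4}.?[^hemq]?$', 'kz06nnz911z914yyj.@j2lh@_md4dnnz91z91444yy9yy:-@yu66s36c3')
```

['kz06nnz911z914yyj.@j2lh@_md4d', 'nnz91z91', '444yy9', '']

A non-greedy quantifier consumes as few characters as it can — just enough that the remainder of the pattern still matches from where it stops; whatever follows it matches normally.
`re.split` interleaves the captured-group text with the surrounding fragments.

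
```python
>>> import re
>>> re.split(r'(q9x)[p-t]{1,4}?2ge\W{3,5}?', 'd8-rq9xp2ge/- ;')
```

['d8-r', 'q9x', ';']

The pattern matches the literal 'q9', then the literal 'x' (captured); then 1 to 4 of a character in [p-t] (lazy); then the literal '2ge', then 3 to 5 of a non-word character (lazy).
A non-greedy quantifier consumes as few characters as it can — just enough that the remainder of the pattern still matches from where it stops; whatever follows it matches normally.
Matches to split on: at [4:14] → 'q9xp2ge/- '.
`re.split` interleaves the captured-group text with the surrounding fragments.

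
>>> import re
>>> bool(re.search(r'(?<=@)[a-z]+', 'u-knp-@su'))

Lookahead/lookbehind check context without consuming it, so the matched span excludes the asserted characters.
The match spans [7:9] → 'su'.

True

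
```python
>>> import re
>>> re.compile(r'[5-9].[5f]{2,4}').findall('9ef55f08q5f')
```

['9ef55f', '8q5f']

This matches a character in [5-9]; then any character, then 2 to 4 of one of [5f].
Matches: at [0:6] → '9ef55f'; at [7:11] → '8q5f'.
`findall` yields the raw match text (2 of them) because the pattern has no groups.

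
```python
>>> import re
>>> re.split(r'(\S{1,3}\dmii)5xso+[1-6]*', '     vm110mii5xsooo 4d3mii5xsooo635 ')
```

['     v', 'm110mii', ' ', '4d3mii', ' ']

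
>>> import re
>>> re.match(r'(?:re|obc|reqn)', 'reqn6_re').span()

(0, 2)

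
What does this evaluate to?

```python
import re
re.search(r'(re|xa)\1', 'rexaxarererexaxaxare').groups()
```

The match spans [2:6] → 'xaxa'.
Captured: group 1 = 'xa'.

('xa',)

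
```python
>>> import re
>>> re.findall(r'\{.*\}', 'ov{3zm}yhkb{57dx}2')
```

['{3zm}yhkb{57dx}']

With no groups in the pattern, `findall` gives back each whole match — 1 here.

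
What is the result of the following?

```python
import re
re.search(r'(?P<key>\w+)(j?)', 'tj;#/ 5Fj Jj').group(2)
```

Pattern: one or more of a word character (captured as 'key'); then optionally a literal 'j' (captured).
`re.search` tries every starting position until one works.
The match spans [0:2] → 'tj'.
Captured: group 1 = 'tj', group 2 = ''.

''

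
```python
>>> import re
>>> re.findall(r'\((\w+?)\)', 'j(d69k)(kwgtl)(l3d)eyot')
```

['d69k', 'kwgtl', 'l3d']

Scanning left to right: at [1:7] match '(d69k)', group 1 = 'd69k'; at [7:14] match '(kwgtl)', group 1 = 'kwgtl'; at [14:19] match '(l3d)', group 1 = 'l3d'.
One capturing group, so `findall` returns just the captured substring from each match — 3 in all.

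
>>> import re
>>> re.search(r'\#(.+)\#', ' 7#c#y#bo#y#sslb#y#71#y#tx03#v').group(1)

'c#y#bo#y#sslb#y#71#y#tx03'

`search` walks the string left to right and returns the first match it finds.
The match spans [2:29] → '#c#y#bo#y#sslb#y#71#y#tx03#'.
Captured: group 1 = 'c#y#bo#y#sslb#y#71#y#tx03'.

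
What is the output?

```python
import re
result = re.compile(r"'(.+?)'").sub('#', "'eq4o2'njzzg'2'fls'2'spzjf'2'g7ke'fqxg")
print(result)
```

#njzzg#fls#spzjf#g7ke'fqxg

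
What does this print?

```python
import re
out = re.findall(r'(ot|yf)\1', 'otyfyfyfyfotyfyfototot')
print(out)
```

['yf', 'yf', 'yf', 'ot']

`\1` is not a pattern — it's the concrete string captured by group 1, re-applied verbatim.
`findall` collects group 1 from each match (4 total).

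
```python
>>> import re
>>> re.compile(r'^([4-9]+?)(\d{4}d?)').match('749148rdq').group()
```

'74914'

Pattern: anchored at the start of the string; then one or more of a character in [4-9] (lazy) (captured); then exactly 4 of a digit, then optionally the literal 'd' (captured).
The `?` after the quantifier makes it lazy — it takes as little as possible before letting the rest of the pattern try.
`match` is anchored at position 0; if the pattern doesn't fit there, it returns None.
The match spans [0:5] → '74914'.
Captured: group 1 = '7', group 2 = '4914'.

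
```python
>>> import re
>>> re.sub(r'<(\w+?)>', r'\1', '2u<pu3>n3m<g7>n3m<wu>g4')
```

`\1` in the replacement pulls in group 1's text for each match.

'2upu3n3mg7n3mwug4'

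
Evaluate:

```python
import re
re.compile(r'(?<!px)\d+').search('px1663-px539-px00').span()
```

(3, 6)

The negative lookahead/lookbehind blocks any match where the forbidden context is present.
`search` walks the string left to right and returns the first match it finds.
The match spans [3:6] → '663'.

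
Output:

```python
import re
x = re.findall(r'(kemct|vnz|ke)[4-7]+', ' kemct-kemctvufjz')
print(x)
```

`findall` collects group 1 from each match (0 total).
Nothing in the string satisfies the pattern, so the list is empty.

[]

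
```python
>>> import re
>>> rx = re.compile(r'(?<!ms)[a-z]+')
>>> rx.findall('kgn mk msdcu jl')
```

A negative assertion filters positions out without eating any characters.
Scanning left to right: at [0:3] → 'kgn'; at [4:6] → 'mk'; at [7:12] → 'msdcu'; at [13:15] → 'jl'.
With no groups in the pattern, `findall` gives back each whole match — 4 here.

['kgn', 'mk', 'msdcu', 'jl']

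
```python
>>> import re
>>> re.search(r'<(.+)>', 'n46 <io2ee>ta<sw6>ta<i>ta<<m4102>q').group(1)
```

'io2ee>ta<sw6>ta<i>ta<<m4102'

`re.search` scans for the first position where the pattern succeeds.
The match spans [4:33] → '<io2ee>ta<sw6>ta<i>ta<<m4102>'.
Captured: group 1 = 'io2ee>ta<sw6>ta<i>ta<<m4102'.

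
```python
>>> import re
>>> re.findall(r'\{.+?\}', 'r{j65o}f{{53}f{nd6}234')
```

['{j65o}', '{{53}', '{nd6}']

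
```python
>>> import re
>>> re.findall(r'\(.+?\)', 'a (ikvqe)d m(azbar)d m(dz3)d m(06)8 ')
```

Scanning left to right: at [2:9] → '(ikvqe)'; at [12:19] → '(azbar)'; at [22:27] → '(dz3)'; at [30:34] → '(06)'.
With no groups in the pattern, `findall` gives back each whole match — 4 here.

['(ikvqe)', '(azbar)', '(dz3)', '(06)']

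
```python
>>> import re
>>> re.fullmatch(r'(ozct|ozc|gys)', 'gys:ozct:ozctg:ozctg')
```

None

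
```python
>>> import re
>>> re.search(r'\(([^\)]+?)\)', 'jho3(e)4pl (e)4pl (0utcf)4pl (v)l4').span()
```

`re.search` scans for the first position where the pattern succeeds.
The match spans [4:7] → '(e)'.
Captured: group 1 = 'e'.

(4, 7)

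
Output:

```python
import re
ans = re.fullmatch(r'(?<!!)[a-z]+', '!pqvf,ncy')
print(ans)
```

None

`re.fullmatch` is like wrapping the pattern in `^…$` (in single-line mode).
Here the string isn't matched end-to-end, so the call returns None.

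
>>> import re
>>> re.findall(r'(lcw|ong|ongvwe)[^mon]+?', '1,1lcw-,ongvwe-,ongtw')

['lcw', 'ong', 'ong']

Branches in `(...|...)` are attempted left-to-right; the first branch that allows the whole pattern to succeed is taken.
Because there's exactly one group, `findall` drops the full match and keeps group 1 from each hit.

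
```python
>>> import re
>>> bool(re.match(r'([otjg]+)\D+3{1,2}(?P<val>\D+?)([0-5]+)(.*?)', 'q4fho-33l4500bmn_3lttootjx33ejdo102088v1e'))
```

False

Pattern: one or more of one of [otjg] (captured); then one or more of a non-digit, then 1 to 2 of a literal '3'; then one or more of a non-digit (lazy) (captured as 'val'); then one or more of a character in [0-5] (captured); then zero or more of any character (lazy) (captured).
With `match`, the pattern is implicitly anchored at the beginning.
Here the pattern fails at index 0, so the call returns None, and `bool(None)` is False.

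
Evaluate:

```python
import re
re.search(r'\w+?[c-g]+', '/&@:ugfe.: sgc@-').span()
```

The match spans [4:8] → 'ugfe'.

(4, 8)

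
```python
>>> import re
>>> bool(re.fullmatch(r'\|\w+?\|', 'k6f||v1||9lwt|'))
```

False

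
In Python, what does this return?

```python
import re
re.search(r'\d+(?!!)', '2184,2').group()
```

Because the assertion is negative and zero-width, positions next to the forbidden text are skipped.
`re.search` scans for the first position where the pattern succeeds.
The match spans [0:4] → '2184'.

'2184'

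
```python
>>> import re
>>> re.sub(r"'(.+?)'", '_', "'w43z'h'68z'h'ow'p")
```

The `?` after the quantifier makes it lazy — it takes as little as possible before letting the rest of the pattern try.
Matches: at [0:6] → "'w43z'"; at [7:12] → "'68z'"; at [13:17] → "'ow'".
Each match is replaced by '_'.

'_h_h_p'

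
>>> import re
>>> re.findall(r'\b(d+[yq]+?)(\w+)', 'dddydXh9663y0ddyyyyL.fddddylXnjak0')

Pattern: a word boundary (`\b`, zero-width); then one or more of the literal 'd', then one or more of one of [yq] (lazy) (captured); then one or more of a word character (captured).
Walking the string: at [0:20] match 'dddydXh9663y0ddyyyyL', groups = ('dddy', 'dXh9663y0ddyyyyL').
`findall` packs the 2 group values into a tuple for every match.

[('dddy', 'dXh9663y0ddyyyyL')]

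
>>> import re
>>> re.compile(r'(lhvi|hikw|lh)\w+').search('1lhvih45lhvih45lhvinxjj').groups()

`|` is ordered: at each position the engine commits to the first alternative that works.
Unlike `match`, `search` isn't anchored — it looks for the pattern anywhere in the string.
The match spans [1:23] → 'lhvih45lhvih45lhvinxjj'.
Captured: group 1 = 'lhvi'.

('lhvi',)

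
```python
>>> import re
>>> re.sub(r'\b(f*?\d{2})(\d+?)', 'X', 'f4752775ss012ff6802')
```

Because the quantifier is non-greedy, it stops expanding at the earliest point where the rest of the pattern can succeed.
Every occurrence is swapped for 'X'.

'X2775ss012ff6802'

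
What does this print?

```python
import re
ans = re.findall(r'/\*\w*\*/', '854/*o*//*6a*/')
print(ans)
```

['/*o*/', '/*6a*/']

Walking the string: at [3:8] → '/*o*/'; at [8:14] → '/*6a*/'.
`findall` yields the raw match text (2 of them) because the pattern has no groups.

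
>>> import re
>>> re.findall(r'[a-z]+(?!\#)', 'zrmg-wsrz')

Because the assertion is negative and zero-width, positions next to the forbidden text are skipped.
`findall` yields the raw match text (2 of them) because the pattern has no groups.

['zrmg', 'wsrz']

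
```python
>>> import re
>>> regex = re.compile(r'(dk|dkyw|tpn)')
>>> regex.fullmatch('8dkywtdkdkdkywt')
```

For `fullmatch`, every character of the input must be accounted for by the pattern.
Here there's no way to consume every character, so the call returns None.

None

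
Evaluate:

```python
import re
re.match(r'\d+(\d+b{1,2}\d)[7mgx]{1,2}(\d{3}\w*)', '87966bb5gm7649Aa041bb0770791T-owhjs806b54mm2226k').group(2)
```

This matches one or more of a digit; then one or more of a digit, then 1 to 2 of a literal 'b', then a digit (captured); then 1 to 2 of one of [7mgx]; then exactly 3 of a digit, then zero or more of a word character (captured).
`re.match` won't scan ahead — the pattern has to work from the very first character.
The match spans [0:29] → '87966bb5gm7649Aa041bb0770791T'.
Captured: group 1 = '6bb5', group 2 = '7649Aa041bb0770791T'.

'7649Aa041bb0770791T'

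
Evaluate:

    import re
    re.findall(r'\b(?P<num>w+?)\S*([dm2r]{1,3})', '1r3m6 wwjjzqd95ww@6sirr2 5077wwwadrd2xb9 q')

[('w', '2')]

With 2 capturing groups, `findall` returns a 2-tuple per match.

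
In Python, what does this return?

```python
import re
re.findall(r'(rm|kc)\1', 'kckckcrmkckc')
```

The backreference `\1` re-matches whatever the first group consumed, character for character.
Because there's exactly one group, `findall` drops the full match and keeps group 1 from each hit.

['kc', 'kc']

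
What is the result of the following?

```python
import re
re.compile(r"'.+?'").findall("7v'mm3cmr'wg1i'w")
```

With the lazy modifier that quantifier settles for the fewest repetitions that let the rest of the pattern succeed (the atoms after it are unaffected and can still be greedy).
With no groups in the pattern, `findall` gives back each whole match — 1 here.

["'mm3cmr'"]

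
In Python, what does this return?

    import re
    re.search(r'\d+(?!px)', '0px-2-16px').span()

A negative assertion filters positions out without eating any characters.
`re.search` scans for the first position where the pattern succeeds.
The match spans [4:5] → '2'.

(4, 5)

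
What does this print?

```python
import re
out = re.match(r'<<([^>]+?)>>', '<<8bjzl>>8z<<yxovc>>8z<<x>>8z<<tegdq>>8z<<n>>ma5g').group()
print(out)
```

`re.match` only tries the pattern at the start of the string.
The match spans [0:9] → '<<8bjzl>>'.

<<8bjzl>>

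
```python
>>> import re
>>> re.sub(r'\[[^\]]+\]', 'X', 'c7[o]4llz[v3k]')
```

Matches: at [2:5] → '[o]'; at [9:14] → '[v3k]'.
`sub` substitutes 'X' at each match site.

'c7X4llzX'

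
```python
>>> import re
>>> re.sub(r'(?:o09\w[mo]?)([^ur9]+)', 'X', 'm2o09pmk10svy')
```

'm2X'

Pattern: the literal 'o09', then a word character, then optionally one of [mo] (non-capturing group); then one or more of any character except [ur9] (captured).
Matches: at [2:13] → 'o09pmk10svy'.
`sub` substitutes 'X' at each match site.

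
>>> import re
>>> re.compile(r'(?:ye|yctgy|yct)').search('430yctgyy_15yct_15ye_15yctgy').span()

(3, 8)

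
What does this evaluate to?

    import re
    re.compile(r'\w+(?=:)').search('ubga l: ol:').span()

The `(?=…)`/`(?<=…)` assertion just peeks at neighbouring text; it doesn't advance the match position.
`re.search` tries every starting position until one works.
The match spans [5:6] → 'l'.

(5, 6)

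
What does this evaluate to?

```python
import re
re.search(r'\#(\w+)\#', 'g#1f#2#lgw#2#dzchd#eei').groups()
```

('1f',)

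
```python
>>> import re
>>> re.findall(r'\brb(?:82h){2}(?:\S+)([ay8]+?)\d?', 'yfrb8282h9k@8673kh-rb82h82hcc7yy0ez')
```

The pattern matches a word boundary (`\b`, zero-width); then the literal 'r', then a literal 'b', then the literal '82h' repeated 2 times; then one or more of a non-whitespace character (non-capturing group); then one or more of one of [ay8] (lazy) (captured); then optionally a digit.
Walking the string: at [19:33] match 'rb82h82hcc7yy0', group 1 = 'y'.
One capturing group, so `findall` returns just the captured substring from the one match — 1 in all.

['y']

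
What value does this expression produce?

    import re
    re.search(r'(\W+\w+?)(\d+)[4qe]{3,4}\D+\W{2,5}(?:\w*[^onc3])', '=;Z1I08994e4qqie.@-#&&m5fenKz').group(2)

The match spans [0:29] → '=;Z1I08994e4qqie.@-#&&m5fenKz'.
Captured: group 1 = '=;Z1I', group 2 = '08994'.

'08994'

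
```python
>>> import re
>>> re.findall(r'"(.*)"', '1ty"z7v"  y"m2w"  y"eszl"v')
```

Walking the string: at [3:25] match '"z7v"  y"m2w"  y"eszl"', group 1 = 'z7v"  y"m2w"  y"eszl'.
Because there's exactly one group, `findall` drops the full match and keeps group 1 from the one hit.

['z7v"  y"m2w"  y"eszl']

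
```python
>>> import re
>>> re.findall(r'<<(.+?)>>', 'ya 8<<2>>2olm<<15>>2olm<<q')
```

['2', '15']

Lazy quantifiers expand one character at a time until the remainder of the pattern can match.
Walking the string: at [4:9] match '<<2>>', group 1 = '2'; at [13:19] match '<<15>>', group 1 = '15'.
Because there's exactly one group, `findall` drops the full match and keeps group 1 from each hit.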